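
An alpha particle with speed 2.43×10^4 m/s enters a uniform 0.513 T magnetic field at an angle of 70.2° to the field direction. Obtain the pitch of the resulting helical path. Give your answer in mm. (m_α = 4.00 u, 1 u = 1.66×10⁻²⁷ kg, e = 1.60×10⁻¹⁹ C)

pitch ≈ 2.09 mm

The velocity component along B is v∥ = v cos70.2° = 8230 m/s.
The cyclotron period T = 2πm/(qB) = 2.54×10^-7 s is set by m, q, B alone.
Pitch = v∥·T = (8230)(2.54×10^-7) = 2.09×10^-3 m.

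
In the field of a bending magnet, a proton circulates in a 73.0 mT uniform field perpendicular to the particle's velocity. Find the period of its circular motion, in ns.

T ≈ 898 ns

The cyclotron period is independent of speed: T = 2πm/(qB).
T = 2π(1.67×10^-27) / [(1×1.60×10^-19)(0.0730)] = 8.98×10^-7 s.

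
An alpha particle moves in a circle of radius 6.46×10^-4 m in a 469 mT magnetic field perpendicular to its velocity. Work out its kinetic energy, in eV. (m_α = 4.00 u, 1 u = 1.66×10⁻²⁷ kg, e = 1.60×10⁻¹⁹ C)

v = qBr/m = (2×1.60×10^-19)(0.469)(6.46×10^-4) / (6.64×10^-27) = 1.46×10^4 m/s.
K = ½mv² = 0.5·(6.64×10^-27)·(1.46×10^4)² = 7.08×10^-19 J = 4.42 eV.

K ≈ 4.42 eV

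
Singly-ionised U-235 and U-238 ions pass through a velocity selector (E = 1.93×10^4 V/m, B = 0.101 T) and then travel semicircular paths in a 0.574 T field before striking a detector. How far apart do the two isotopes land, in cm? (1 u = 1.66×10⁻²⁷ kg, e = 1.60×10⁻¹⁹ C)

Δd ≈ 2.07 cm

Both emerge at v = E/B₁ = 1.91×10^5 m/s.
r = mv/(qB₂), so r₁ = 0.8117 m and r₂ = 0.8220 m, giving Δr = 0.0104 m.
After a semicircle each ion lands a diameter 2r from the entry slit, so the separation is 2Δr = 0.0207 m.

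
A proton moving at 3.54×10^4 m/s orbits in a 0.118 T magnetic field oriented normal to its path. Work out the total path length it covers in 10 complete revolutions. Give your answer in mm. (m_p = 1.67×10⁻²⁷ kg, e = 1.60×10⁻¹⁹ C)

L ≈ 197 mm

r = mv/(qB) = 3.13×10^-3 m, so one revolution covers 2πr = 0.0197 m.
In 10 revolutions: L = 10·2πr = 0.197 m.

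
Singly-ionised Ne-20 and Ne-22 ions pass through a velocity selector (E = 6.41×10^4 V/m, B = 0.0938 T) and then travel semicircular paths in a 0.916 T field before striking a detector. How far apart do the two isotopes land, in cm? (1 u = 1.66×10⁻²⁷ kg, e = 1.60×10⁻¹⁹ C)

Both emerge at v = E/B₁ = 6.83×10^5 m/s.
r = mv/(qB₂), so r₁ = 0.1548 m and r₂ = 0.1703 m, giving Δr = 0.0155 m.
After a semicircle each ion lands a diameter 2r from the entry slit, so the separation is 2Δr = 0.0310 m.

Δd ≈ 3.10 cm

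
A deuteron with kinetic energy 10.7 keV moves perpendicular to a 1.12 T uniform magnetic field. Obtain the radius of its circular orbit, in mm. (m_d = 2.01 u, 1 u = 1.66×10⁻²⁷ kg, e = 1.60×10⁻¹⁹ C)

Convert the energy: K = 10.7 keV = 1.71×10^-15 J.
v = √(2K/m) = √(2·1.71×10^-15/3.34×10^-27) = 1.01×10^6 m/s.
r = mv/(qB) = (3.34×10^-27)(1.01×10^6) / [(1×1.60×10^-19)(1.12)] = 0.0189 m.

r ≈ 18.9 mm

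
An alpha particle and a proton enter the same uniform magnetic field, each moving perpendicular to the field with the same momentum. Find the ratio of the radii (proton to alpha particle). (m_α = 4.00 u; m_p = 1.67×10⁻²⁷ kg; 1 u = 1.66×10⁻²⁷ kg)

ratio ≈ 2.00

r = p/(qB) ⇒ at equal p, r ∝ 1/q.
r_{proton}/r_{alpha particle} = 2.00.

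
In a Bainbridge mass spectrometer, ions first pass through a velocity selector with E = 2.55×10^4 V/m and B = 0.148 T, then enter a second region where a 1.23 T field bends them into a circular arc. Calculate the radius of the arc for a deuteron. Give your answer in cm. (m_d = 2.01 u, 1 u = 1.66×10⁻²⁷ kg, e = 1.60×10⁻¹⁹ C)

The selector passes v = E/B = 2.55×10^4/0.148 = 1.72×10^5 m/s.
In the deflection region, r = mv/(qB₂) = (3.34×10^-27)(1.72×10^5) / [(1×1.60×10^-19)(1.23)] = 2.92×10^-3 m.

r ≈ 0.292 cm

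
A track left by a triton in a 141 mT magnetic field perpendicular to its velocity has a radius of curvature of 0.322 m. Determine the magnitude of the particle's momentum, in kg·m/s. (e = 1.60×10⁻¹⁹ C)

Since qvB = mv²/r, the momentum p = mv = qBr.
p = (1×1.60×10^-19)(0.141)(0.322) = 7.26×10^-21 kg·m/s.

p ≈ 7.26×10^-21 kg·m/s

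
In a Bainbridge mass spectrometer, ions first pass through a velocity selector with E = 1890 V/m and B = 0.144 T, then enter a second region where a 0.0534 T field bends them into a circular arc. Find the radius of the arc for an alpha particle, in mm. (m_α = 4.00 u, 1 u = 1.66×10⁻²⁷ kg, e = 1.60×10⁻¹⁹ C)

The selector passes v = E/B = 1890/0.144 = 1.31×10^4 m/s.
In the deflection region, r = mv/(qB₂) = (6.64×10^-27)(1.31×10^4) / [(2×1.60×10^-19)(0.0534)] = 5.10×10^-3 m.

r ≈ 5.10 mm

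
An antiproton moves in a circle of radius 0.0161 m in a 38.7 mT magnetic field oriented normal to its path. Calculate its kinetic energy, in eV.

v = qBr/m = (1×1.60×10^-19)(0.0387)(0.0161) / (1.67×10^-27) = 5.97×10^4 m/s.
K = ½mv² = 0.5·(1.67×10^-27)·(5.97×10^4)² = 2.98×10^-18 J = 18.6 eV.

K ≈ 18.6 eV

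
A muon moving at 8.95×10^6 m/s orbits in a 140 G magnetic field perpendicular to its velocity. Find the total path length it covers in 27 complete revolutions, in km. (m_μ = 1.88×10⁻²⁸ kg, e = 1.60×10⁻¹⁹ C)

L ≈ 0.127 km

r = mv/(qB) = 0.751 m, so one revolution covers 2πr = 4.72 m.
In 27 revolutions: L = 27·2πr = 127 m.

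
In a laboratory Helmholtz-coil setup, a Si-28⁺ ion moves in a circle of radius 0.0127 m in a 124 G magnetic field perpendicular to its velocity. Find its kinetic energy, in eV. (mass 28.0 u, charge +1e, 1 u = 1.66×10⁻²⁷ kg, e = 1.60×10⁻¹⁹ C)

K ≈ 0.0427 eV

v = qBr/m = (1×1.60×10^-19)(0.0124)(0.0127) / (4.65×10^-26) = 542 m/s.
K = ½mv² = 0.5·(4.65×10^-26)·(542)² = 6.83×10^-21 J = 0.0427 eV.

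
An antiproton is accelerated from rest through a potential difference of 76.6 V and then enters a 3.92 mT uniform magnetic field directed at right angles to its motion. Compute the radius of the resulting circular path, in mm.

r ≈ 323 mm

The kinetic energy gained is K = qV = (1×1.60×10^-19)(76.6) = 1.23×10^-17 J.
v = √(2K/m) = 1.21×10^5 m/s.
r = mv/(qB) = (1.67×10^-27)(1.21×10^5) / [(1×1.60×10^-19)(3.92×10^-3)] = 0.323 m.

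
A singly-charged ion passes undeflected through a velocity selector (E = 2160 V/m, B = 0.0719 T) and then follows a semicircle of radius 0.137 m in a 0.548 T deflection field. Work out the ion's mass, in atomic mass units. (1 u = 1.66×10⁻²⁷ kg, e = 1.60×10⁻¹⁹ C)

v = E/B₁ = 3.00×10^4 m/s.
From r = mv/(qB₂), m = qB₂r/v = (1×1.60×10^-19)(0.548)(0.137) / (3.00×10^4) = 4.00×10^-25 kg.
In atomic mass units: m = 4.00×10^-25 / 1.66×10^-27 = 241 u.

m ≈ 241 u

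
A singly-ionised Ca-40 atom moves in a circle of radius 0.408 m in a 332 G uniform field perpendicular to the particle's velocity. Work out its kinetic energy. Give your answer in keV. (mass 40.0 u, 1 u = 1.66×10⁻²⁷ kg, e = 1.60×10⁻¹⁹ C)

K ≈ 0.221 keV

v = qBr/m = (1×1.60×10^-19)(0.0332)(0.408) / (6.64×10^-26) = 3.26×10^4 m/s.
K = ½mv² = 0.5·(6.64×10^-26)·(3.26×10^4)² = 3.54×10^-17 J = 0.221 keV.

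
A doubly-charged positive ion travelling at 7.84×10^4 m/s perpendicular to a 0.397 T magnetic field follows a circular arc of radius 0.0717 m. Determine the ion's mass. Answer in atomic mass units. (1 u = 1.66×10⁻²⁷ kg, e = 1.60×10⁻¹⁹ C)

m ≈ 70.0 u

qvB = mv²/r ⇒ m = qBr/v.
m = (2×1.60×10^-19)(0.397)(0.0717) / (7.84×10^4) = 1.16×10^-25 kg = 70.0 u.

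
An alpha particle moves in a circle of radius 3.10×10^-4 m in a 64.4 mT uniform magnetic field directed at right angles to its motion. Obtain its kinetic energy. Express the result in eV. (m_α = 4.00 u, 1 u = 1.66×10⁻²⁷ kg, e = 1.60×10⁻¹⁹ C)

K ≈ 0.0192 eV

v = qBr/m = (2×1.60×10^-19)(0.0644)(3.10×10^-4) / (6.64×10^-27) = 962 m/s.
K = ½mv² = 0.5·(6.64×10^-27)·(962)² = 3.07×10^-21 J = 0.0192 eV.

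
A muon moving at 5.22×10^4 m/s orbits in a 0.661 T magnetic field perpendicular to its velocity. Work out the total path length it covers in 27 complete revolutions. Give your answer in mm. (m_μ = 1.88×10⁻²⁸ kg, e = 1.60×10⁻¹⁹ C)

r = mv/(qB) = 9.28×10^-5 m, so one revolution covers 2πr = 5.83×10^-4 m.
In 27 revolutions: L = 27·2πr = 0.0157 m.

L ≈ 15.7 mm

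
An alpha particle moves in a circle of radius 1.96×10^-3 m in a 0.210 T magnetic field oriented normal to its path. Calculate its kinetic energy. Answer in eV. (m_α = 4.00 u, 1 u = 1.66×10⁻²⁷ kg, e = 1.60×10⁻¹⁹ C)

K ≈ 8.16 eV

v = qBr/m = (2×1.60×10^-19)(0.210)(1.96×10^-3) / (6.64×10^-27) = 1.98×10^4 m/s.
K = ½mv² = 0.5·(6.64×10^-27)·(1.98×10^4)² = 1.31×10^-18 J = 8.16 eV.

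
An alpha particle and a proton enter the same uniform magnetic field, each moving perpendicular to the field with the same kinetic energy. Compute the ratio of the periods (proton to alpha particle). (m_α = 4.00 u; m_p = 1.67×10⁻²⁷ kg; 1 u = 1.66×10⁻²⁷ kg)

ratio ≈ 0.503

T = 2πm/(qB) is independent of speed, so T₂/T₁ = (m₂/q₂)/(m₁/q₁).
T_{proton}/T_{alpha particle} = (1.67×10^-27/1e) / (6.64×10^-27/2e) = 0.503.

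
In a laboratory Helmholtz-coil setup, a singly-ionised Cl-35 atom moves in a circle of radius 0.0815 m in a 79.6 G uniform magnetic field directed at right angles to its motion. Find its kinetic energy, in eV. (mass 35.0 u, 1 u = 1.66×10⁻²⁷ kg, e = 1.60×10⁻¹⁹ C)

K ≈ 0.580 eV

v = qBr/m = (1×1.60×10^-19)(7.96×10^-3)(0.0815) / (5.81×10^-26) = 1790 m/s.
K = ½mv² = 0.5·(5.81×10^-26)·(1790)² = 9.27×10^-20 J = 0.580 eV.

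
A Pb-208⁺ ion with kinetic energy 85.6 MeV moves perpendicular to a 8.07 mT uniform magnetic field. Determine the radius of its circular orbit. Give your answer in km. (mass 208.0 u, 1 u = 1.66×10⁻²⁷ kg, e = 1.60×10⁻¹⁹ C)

Convert the energy: K = 85.6 MeV = 1.37×10^-11 J.
v = √(2K/m) = √(2·1.37×10^-11/3.45×10^-25) = 8.91×10^6 m/s.
r = mv/(qB) = (3.45×10^-25)(8.91×10^6) / [(1×1.60×10^-19)(8.07×10^-3)] = 2380 m.

r ≈ 2.38 km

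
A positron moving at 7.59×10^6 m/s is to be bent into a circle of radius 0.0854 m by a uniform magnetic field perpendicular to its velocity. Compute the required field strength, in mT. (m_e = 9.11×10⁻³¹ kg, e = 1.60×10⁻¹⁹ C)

B ≈ 0.506 mT

qvB = mv²/r gives B = mv/(qr).
B = (9.11×10^-31)(7.59×10^6) / [(1×1.60×10^-19)(0.0854)] = 5.06×10^-4 T.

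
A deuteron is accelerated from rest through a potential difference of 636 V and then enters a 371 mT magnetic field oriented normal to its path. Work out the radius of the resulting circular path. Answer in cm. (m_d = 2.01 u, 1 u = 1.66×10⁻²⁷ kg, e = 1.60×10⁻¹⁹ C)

The kinetic energy gained is K = qV = (1×1.60×10^-19)(636) = 1.02×10^-16 J.
v = √(2K/m) = 2.47×10^5 m/s.
r = mv/(qB) = (3.34×10^-27)(2.47×10^5) / [(1×1.60×10^-19)(0.371)] = 0.0139 m.

r ≈ 1.39 cm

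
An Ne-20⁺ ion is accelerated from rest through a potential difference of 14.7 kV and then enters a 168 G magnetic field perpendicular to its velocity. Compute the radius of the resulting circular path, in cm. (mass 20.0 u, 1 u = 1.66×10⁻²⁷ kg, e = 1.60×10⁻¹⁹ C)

r ≈ 465 cm

The kinetic energy gained is K = qV = (1×1.60×10^-19)(1.47×10^4) = 2.35×10^-15 J.
v = √(2K/m) = 3.76×10^5 m/s.
r = mv/(qB) = (3.32×10^-26)(3.76×10^5) / [(1×1.60×10^-19)(0.0168)] = 4.65 m.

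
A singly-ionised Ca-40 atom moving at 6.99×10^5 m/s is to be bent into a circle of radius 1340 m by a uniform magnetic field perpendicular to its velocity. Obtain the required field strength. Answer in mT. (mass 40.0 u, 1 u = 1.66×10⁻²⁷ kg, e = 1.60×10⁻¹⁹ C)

B ≈ 0.216 mT

qvB = mv²/r gives B = mv/(qr).
B = (6.64×10^-26)(6.99×10^5) / [(1×1.60×10^-19)(1340)] = 2.16×10^-4 T.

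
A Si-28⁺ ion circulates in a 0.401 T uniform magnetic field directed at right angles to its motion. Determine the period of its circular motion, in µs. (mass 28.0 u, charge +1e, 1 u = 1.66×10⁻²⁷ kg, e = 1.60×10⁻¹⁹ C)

The cyclotron period is independent of speed: T = 2πm/(qB).
T = 2π(4.65×10^-26) / [(1×1.60×10^-19)(0.401)] = 4.55×10^-6 s.

T ≈ 4.55 µs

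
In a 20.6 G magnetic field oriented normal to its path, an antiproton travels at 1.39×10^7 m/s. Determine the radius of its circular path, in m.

r ≈ 70.4 m

The magnetic force provides the centripetal force: qvB = mv²/r, so r = mv/(qB).
r = (1.67×10^-27 kg)(1.39×10^7 m/s) / [(1×1.60×10^-19 C)(2.06×10^-3 T)] = 70.4 m.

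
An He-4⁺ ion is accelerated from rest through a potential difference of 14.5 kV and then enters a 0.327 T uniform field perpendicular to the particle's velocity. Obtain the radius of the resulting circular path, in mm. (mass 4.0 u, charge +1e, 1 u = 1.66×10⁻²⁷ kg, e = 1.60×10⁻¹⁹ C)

r ≈ 106 mm

The kinetic energy gained is K = qV = (1×1.60×10^-19)(1.45×10^4) = 2.32×10^-15 J.
v = √(2K/m) = 8.36×10^5 m/s.
r = mv/(qB) = (6.64×10^-27)(8.36×10^5) / [(1×1.60×10^-19)(0.327)] = 0.106 m.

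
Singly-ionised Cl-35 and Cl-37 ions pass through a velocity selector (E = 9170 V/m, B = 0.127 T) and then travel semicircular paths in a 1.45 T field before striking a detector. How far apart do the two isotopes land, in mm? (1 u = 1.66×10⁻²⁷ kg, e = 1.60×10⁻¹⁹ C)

Both emerge at v = E/B₁ = 7.22×10^4 m/s.
r = mv/(qB₂), so r₁ = 0.01808 m and r₂ = 0.01912 m, giving Δr = 1.03×10^-3 m.
After a semicircle each ion lands a diameter 2r from the entry slit, so the separation is 2Δr = 2.07×10^-3 m.

Δd ≈ 2.07 mm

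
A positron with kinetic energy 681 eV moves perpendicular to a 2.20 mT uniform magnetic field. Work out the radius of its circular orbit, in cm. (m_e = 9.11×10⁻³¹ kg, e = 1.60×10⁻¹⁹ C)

r ≈ 4.00 cm

Convert the energy: K = 681 eV = 1.09×10^-16 J.
v = √(2K/m) = √(2·1.09×10^-16/9.11×10^-31) = 1.55×10^7 m/s.
r = mv/(qB) = (9.11×10^-31)(1.55×10^7) / [(1×1.60×10^-19)(2.20×10^-3)] = 0.0400 m.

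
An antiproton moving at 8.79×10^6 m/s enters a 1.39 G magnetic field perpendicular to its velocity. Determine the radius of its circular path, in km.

r ≈ 0.660 km

The magnetic force provides the centripetal force: qvB = mv²/r, so r = mv/(qB).
r = (1.67×10^-27 kg)(8.79×10^6 m/s) / [(1×1.60×10^-19 C)(1.39×10^-4 T)] = 660 m.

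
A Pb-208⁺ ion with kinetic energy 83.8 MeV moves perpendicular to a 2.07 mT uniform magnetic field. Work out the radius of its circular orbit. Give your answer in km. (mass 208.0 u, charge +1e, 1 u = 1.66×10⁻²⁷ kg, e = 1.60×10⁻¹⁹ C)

r ≈ 9.19 km

Convert the energy: K = 83.8 MeV = 1.34×10^-11 J.
v = √(2K/m) = √(2·1.34×10^-11/3.45×10^-25) = 8.81×10^6 m/s.
r = mv/(qB) = (3.45×10^-25)(8.81×10^6) / [(1×1.60×10^-19)(2.07×10^-3)] = 9190 m.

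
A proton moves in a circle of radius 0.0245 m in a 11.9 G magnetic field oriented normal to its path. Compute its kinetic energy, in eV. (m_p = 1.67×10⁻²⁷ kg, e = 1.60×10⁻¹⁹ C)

v = qBr/m = (1×1.60×10^-19)(1.19×10^-3)(0.0245) / (1.67×10^-27) = 2790 m/s.
K = ½mv² = 0.5·(1.67×10^-27)·(2790)² = 6.52×10^-21 J = 0.0407 eV.

K ≈ 0.0407 eV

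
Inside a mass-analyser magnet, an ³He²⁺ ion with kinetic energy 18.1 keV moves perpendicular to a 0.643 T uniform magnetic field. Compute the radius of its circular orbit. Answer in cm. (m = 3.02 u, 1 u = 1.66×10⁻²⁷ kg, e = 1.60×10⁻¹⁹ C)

r ≈ 2.62 cm

Convert the energy: K = 18.1 keV = 2.90×10^-15 J.
v = √(2K/m) = √(2·2.90×10^-15/5.01×10^-27) = 1.07×10^6 m/s.
r = mv/(qB) = (5.01×10^-27)(1.07×10^6) / [(2×1.60×10^-19)(0.643)] = 0.0262 m.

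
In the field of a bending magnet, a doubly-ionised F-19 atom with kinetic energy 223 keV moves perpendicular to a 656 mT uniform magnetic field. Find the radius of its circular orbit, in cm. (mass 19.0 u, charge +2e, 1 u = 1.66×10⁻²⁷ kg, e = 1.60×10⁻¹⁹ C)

Convert the energy: K = 223 keV = 3.57×10^-14 J.
v = √(2K/m) = √(2·3.57×10^-14/3.15×10^-26) = 1.50×10^6 m/s.
r = mv/(qB) = (3.15×10^-26)(1.50×10^6) / [(2×1.60×10^-19)(0.656)] = 0.226 m.

r ≈ 22.6 cm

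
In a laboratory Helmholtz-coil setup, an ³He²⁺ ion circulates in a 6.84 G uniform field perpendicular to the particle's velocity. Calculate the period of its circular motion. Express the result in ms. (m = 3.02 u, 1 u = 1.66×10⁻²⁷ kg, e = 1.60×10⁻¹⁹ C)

The cyclotron period is independent of speed: T = 2πm/(qB).
T = 2π(5.01×10^-27) / [(2×1.60×10^-19)(6.84×10^-4)] = 1.44×10^-4 s.

T ≈ 0.144 ms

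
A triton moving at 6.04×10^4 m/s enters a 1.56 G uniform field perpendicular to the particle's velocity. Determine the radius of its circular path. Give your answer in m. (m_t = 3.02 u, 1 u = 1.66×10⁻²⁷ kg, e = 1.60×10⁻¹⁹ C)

r ≈ 12.1 m

The magnetic force provides the centripetal force: qvB = mv²/r, so r = mv/(qB).
r = (5.01×10^-27 kg)(6.04×10^4 m/s) / [(1×1.60×10^-19 C)(1.56×10^-4 T)] = 12.1 m.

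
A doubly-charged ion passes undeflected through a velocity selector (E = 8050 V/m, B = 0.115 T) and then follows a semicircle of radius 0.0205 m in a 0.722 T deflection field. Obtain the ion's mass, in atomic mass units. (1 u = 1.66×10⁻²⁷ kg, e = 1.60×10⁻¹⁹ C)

m ≈ 40.8 u

v = E/B₁ = 7.00×10^4 m/s.
From r = mv/(qB₂), m = qB₂r/v = (2×1.60×10^-19)(0.722)(0.0205) / (7.00×10^4) = 6.77×10^-26 kg.
In atomic mass units: m = 6.77×10^-26 / 1.66×10^-27 = 40.8 u.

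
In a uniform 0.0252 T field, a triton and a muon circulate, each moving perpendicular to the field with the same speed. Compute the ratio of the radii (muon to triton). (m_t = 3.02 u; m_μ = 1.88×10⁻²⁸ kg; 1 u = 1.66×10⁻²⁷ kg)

ratio ≈ 0.0375

r = mv/(qB) ⇒ at equal v, r ∝ m/q.
r_{muon}/r_{triton} = 0.0375.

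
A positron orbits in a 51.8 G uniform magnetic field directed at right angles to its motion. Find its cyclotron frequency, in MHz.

f = qB/(2πm) = (1×1.60×10^-19)(5.18×10^-3) / [2π(9.11×10^-31)] = 1.45×10^8 Hz.

f ≈ 145 MHz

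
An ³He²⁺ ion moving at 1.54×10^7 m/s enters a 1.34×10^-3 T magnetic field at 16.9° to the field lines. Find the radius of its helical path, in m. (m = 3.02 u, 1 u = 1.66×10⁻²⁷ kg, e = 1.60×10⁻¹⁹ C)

r ≈ 52.3 m

Only the perpendicular component v⊥ = v sin16.9° = 4.48×10^6 m/s is bent by the field.
r = m v⊥ /(qB) = (5.01×10^-27)(4.48×10^6) / [(2×1.60×10^-19)(1.34×10^-3)] = 52.3 m.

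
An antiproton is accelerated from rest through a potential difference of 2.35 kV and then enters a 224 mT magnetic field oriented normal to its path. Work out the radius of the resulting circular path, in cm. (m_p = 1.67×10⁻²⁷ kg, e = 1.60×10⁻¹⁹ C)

The kinetic energy gained is K = qV = (1×1.60×10^-19)(2350) = 3.76×10^-16 J.
v = √(2K/m) = 6.71×10^5 m/s.
r = mv/(qB) = (1.67×10^-27)(6.71×10^5) / [(1×1.60×10^-19)(0.224)] = 0.0313 m.

r ≈ 3.13 cm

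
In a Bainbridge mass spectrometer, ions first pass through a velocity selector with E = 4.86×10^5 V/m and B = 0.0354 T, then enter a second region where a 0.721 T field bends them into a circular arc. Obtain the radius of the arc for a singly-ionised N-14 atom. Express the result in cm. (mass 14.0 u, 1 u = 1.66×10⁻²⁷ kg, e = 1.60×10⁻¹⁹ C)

The selector passes v = E/B = 4.86×10^5/0.0354 = 1.37×10^7 m/s.
In the deflection region, r = mv/(qB₂) = (2.32×10^-26)(1.37×10^7) / [(1×1.60×10^-19)(0.721)] = 2.77 m.

r ≈ 277 cm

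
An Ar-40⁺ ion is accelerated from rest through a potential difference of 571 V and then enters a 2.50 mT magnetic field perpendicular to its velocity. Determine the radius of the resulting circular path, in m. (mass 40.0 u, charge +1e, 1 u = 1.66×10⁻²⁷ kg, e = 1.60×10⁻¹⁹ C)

The kinetic energy gained is K = qV = (1×1.60×10^-19)(571) = 9.14×10^-17 J.
v = √(2K/m) = 5.25×10^4 m/s.
r = mv/(qB) = (6.64×10^-26)(5.25×10^4) / [(1×1.60×10^-19)(2.50×10^-3)] = 8.71 m.

r ≈ 8.71 m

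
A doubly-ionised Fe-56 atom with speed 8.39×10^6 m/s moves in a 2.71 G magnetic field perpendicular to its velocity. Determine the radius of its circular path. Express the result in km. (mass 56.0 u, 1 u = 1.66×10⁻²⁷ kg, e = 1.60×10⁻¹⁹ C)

The magnetic force provides the centripetal force: qvB = mv²/r, so r = mv/(qB).
r = (9.30×10^-26 kg)(8.39×10^6 m/s) / [(2×1.60×10^-19 C)(2.71×10^-4 T)] = 8990 m.

r ≈ 8.99 km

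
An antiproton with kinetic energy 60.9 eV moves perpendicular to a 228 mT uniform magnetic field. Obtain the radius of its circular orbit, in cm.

Convert the energy: K = 60.9 eV = 9.74×10^-18 J.
v = √(2K/m) = √(2·9.74×10^-18/1.67×10^-27) = 1.08×10^5 m/s.
r = mv/(qB) = (1.67×10^-27)(1.08×10^5) / [(1×1.60×10^-19)(0.228)] = 4.95×10^-3 m.

r ≈ 0.495 cm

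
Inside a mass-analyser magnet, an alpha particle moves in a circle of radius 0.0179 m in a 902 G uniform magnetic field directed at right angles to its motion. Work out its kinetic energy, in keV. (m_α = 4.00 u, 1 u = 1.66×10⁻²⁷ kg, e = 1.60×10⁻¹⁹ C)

v = qBr/m = (2×1.60×10^-19)(0.0902)(0.0179) / (6.64×10^-27) = 7.78×10^4 m/s.
K = ½mv² = 0.5·(6.64×10^-27)·(7.78×10^4)² = 2.01×10^-17 J = 0.126 keV.

K ≈ 0.126 keV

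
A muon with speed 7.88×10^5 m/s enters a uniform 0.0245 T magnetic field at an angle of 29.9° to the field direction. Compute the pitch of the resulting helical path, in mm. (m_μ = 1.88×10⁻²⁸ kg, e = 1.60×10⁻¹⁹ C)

The velocity component along B is v∥ = v cos29.9° = 6.83×10^5 m/s.
The cyclotron period T = 2πm/(qB) = 3.01×10^-7 s is set by m, q, B alone.
Pitch = v∥·T = (6.83×10^5)(3.01×10^-7) = 0.206 m.

pitch ≈ 206 mm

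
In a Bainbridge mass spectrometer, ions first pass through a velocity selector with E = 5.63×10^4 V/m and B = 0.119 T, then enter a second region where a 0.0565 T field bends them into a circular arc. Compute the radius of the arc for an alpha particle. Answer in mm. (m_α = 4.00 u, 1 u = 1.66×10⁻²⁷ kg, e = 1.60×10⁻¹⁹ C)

The selector passes v = E/B = 5.63×10^4/0.119 = 4.73×10^5 m/s.
In the deflection region, r = mv/(qB₂) = (6.64×10^-27)(4.73×10^5) / [(2×1.60×10^-19)(0.0565)] = 0.174 m.

r ≈ 174 mm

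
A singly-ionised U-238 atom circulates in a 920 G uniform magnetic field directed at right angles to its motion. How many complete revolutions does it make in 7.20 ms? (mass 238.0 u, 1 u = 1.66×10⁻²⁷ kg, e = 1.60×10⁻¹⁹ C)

N = 42

T = 2πm/(qB) = 2π(3.9508×10^-25) / [(1×1.60×10^-19)(0.0920)] = 1.6864×10^-4 s.
N = t/T = 7.20×10^-3 / 1.6864×10^-4 ≈ 42.69, so 42 complete revolutions.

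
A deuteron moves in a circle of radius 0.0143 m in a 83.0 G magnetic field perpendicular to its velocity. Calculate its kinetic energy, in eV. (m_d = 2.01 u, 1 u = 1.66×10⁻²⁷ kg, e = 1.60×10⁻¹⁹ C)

K ≈ 0.338 eV

v = qBr/m = (1×1.60×10^-19)(8.30×10^-3)(0.0143) / (3.34×10^-27) = 5690 m/s.
K = ½mv² = 0.5·(3.34×10^-27)·(5690)² = 5.40×10^-20 J = 0.338 eV.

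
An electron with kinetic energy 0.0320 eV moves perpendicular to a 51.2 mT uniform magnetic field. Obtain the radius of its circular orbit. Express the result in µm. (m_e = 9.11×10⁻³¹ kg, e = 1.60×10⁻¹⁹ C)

r ≈ 11.8 µm

Convert the energy: K = 0.0320 eV = 5.12×10^-21 J.
v = √(2K/m) = √(2·5.12×10^-21/9.11×10^-31) = 1.06×10^5 m/s.
r = mv/(qB) = (9.11×10^-31)(1.06×10^5) / [(1×1.60×10^-19)(0.0512)] = 1.18×10^-5 m.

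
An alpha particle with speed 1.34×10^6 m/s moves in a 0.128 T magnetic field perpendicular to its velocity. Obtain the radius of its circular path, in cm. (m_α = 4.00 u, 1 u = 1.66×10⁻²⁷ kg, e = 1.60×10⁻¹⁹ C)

The magnetic force provides the centripetal force: qvB = mv²/r, so r = mv/(qB).
r = (6.64×10^-27 kg)(1.34×10^6 m/s) / [(2×1.60×10^-19 C)(0.128 T)] = 0.217 m.

r ≈ 21.7 cm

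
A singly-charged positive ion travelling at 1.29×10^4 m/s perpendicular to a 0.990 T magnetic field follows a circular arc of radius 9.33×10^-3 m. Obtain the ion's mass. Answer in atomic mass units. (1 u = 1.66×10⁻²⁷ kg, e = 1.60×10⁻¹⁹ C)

qvB = mv²/r ⇒ m = qBr/v.
m = (1×1.60×10^-19)(0.990)(9.33×10^-3) / (1.29×10^4) = 1.15×10^-25 kg = 69.0 u.

m ≈ 69.0 u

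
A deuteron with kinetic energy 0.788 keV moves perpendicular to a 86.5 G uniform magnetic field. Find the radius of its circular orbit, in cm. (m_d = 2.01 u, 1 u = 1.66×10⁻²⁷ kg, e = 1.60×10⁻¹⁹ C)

r ≈ 66.3 cm

Convert the energy: K = 0.788 keV = 1.26×10^-16 J.
v = √(2K/m) = √(2·1.26×10^-16/3.34×10^-27) = 2.75×10^5 m/s.
r = mv/(qB) = (3.34×10^-27)(2.75×10^5) / [(1×1.60×10^-19)(8.65×10^-3)] = 0.663 m.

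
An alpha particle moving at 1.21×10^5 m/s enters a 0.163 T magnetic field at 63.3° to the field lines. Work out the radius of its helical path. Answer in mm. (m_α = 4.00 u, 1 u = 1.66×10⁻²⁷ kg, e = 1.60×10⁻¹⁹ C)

Only the perpendicular component v⊥ = v sin63.3° = 1.08×10^5 m/s is bent by the field.
r = m v⊥ /(qB) = (6.64×10^-27)(1.08×10^5) / [(2×1.60×10^-19)(0.163)] = 0.0138 m.

r ≈ 13.8 mm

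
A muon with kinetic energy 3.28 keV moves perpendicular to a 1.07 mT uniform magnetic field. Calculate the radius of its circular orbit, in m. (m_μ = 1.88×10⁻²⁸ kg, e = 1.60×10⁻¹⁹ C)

Convert the energy: K = 3.28 keV = 5.25×10^-16 J.
v = √(2K/m) = √(2·5.25×10^-16/1.88×10^-28) = 2.36×10^6 m/s.
r = mv/(qB) = (1.88×10^-28)(2.36×10^6) / [(1×1.60×10^-19)(1.07×10^-3)] = 2.59 m.

r ≈ 2.59 m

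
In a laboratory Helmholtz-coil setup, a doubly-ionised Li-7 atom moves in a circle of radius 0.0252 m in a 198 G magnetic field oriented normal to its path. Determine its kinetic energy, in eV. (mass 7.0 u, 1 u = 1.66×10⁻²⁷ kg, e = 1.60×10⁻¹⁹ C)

K ≈ 6.86 eV

v = qBr/m = (2×1.60×10^-19)(0.0198)(0.0252) / (1.16×10^-26) = 1.37×10^4 m/s.
K = ½mv² = 0.5·(1.16×10^-26)·(1.37×10^4)² = 1.10×10^-18 J = 6.86 eV.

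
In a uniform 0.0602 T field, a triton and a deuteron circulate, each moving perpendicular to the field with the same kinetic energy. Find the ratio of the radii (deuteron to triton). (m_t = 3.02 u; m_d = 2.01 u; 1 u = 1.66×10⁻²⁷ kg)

r = √(2mK)/(qB) ⇒ at equal K, r ∝ √m/q.
r_{deuteron}/r_{triton} = 0.816.

ratio ≈ 0.816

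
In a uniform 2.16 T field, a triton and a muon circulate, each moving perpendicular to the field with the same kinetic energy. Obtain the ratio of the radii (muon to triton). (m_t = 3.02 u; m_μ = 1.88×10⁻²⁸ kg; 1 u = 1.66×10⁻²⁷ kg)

r = √(2mK)/(qB) ⇒ at equal K, r ∝ √m/q.
r_{muon}/r_{triton} = 0.194.

ratio ≈ 0.194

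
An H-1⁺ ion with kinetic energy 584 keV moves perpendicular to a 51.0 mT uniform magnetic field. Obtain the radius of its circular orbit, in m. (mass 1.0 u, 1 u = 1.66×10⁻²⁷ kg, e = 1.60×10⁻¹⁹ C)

r ≈ 2.16 m

Convert the energy: K = 584 keV = 9.34×10^-14 J.
v = √(2K/m) = √(2·9.34×10^-14/1.66×10^-27) = 1.06×10^7 m/s.
r = mv/(qB) = (1.66×10^-27)(1.06×10^7) / [(1×1.60×10^-19)(0.0510)] = 2.16 m.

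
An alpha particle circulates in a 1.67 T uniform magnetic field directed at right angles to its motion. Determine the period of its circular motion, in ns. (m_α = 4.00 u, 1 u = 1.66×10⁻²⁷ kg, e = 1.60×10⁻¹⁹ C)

The cyclotron period is independent of speed: T = 2πm/(qB).
T = 2π(6.64×10^-27) / [(2×1.60×10^-19)(1.67)] = 7.81×10^-8 s.

T ≈ 78.1 ns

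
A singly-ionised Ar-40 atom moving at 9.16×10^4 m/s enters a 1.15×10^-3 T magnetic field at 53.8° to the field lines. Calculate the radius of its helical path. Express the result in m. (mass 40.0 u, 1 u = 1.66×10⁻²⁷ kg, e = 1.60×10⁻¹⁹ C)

Only the perpendicular component v⊥ = v sin53.8° = 7.39×10^4 m/s is bent by the field.
r = m v⊥ /(qB) = (6.64×10^-26)(7.39×10^4) / [(1×1.60×10^-19)(1.15×10^-3)] = 26.7 m.

r ≈ 26.7 m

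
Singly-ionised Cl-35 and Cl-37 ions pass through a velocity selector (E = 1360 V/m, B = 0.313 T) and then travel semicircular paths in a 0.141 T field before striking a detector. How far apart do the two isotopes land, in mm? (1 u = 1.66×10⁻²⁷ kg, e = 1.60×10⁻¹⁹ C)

Both emerge at v = E/B₁ = 4350 m/s.
r = mv/(qB₂), so r₁ = 0.011190 m and r₂ = 0.011829 m, giving Δr = 6.39×10^-4 m.
After a semicircle each ion lands a diameter 2r from the entry slit, so the separation is 2Δr = 1.28×10^-3 m.

Δd ≈ 1.28 mm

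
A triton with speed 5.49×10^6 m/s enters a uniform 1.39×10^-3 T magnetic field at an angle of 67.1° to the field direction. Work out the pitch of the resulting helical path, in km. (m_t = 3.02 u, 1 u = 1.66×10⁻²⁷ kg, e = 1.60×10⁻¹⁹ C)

pitch ≈ 0.303 km

The velocity component along B is v∥ = v cos67.1° = 2.14×10^6 m/s.
The cyclotron period T = 2πm/(qB) = 1.42×10^-4 s is set by m, q, B alone.
Pitch = v∥·T = (2.14×10^6)(1.42×10^-4) = 303 m.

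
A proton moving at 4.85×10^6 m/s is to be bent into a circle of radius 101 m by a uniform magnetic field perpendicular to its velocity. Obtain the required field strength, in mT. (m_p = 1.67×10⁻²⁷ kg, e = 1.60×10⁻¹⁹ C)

B ≈ 0.501 mT

qvB = mv²/r gives B = mv/(qr).
B = (1.67×10^-27)(4.85×10^6) / [(1×1.60×10^-19)(101)] = 5.01×10^-4 T.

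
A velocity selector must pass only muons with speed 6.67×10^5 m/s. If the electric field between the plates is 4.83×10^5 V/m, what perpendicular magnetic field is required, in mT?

qE = qvB ⇒ B = E/v = (4.83×10^5) / (6.67×10^5) = 0.724 T.

B ≈ 724 mT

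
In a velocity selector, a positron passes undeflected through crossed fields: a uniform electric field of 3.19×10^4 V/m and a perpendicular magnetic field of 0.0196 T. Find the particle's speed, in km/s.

v ≈ 1630 km/s

For zero net force, qE = qvB, so v = E/B.
v = (3.19×10^4) / (0.0196) = 1.63×10^6 m/s.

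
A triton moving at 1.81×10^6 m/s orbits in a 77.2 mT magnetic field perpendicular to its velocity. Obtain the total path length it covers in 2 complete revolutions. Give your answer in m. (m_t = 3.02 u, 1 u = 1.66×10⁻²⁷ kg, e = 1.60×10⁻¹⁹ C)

L ≈ 9.23 m

r = mv/(qB) = 0.735 m, so one revolution covers 2πr = 4.62 m.
In 2 revolutions: L = 2·2πr = 9.23 m.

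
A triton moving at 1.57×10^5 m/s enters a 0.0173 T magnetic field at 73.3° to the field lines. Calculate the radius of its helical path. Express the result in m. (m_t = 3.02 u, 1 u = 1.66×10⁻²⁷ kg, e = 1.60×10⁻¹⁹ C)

Only the perpendicular component v⊥ = v sin73.3° = 1.50×10^5 m/s is bent by the field.
r = m v⊥ /(qB) = (5.01×10^-27)(1.50×10^5) / [(1×1.60×10^-19)(0.0173)] = 0.272 m.

r ≈ 0.272 m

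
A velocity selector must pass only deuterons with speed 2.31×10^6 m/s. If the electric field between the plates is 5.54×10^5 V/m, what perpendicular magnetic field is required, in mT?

qE = qvB ⇒ B = E/v = (5.54×10^5) / (2.31×10^6) = 0.240 T.

B ≈ 240 mT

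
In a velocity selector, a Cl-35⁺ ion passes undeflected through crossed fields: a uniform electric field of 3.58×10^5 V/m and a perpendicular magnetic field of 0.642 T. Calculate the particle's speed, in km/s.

v ≈ 558 km/s

For zero net force, qE = qvB, so v = E/B.
v = (3.58×10^5) / (0.642) = 5.58×10^5 m/s.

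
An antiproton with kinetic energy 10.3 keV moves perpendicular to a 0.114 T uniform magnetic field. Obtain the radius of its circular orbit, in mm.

Convert the energy: K = 10.3 keV = 1.65×10^-15 J.
v = √(2K/m) = √(2·1.65×10^-15/1.67×10^-27) = 1.40×10^6 m/s.
r = mv/(qB) = (1.67×10^-27)(1.40×10^6) / [(1×1.60×10^-19)(0.114)] = 0.129 m.

r ≈ 129 mm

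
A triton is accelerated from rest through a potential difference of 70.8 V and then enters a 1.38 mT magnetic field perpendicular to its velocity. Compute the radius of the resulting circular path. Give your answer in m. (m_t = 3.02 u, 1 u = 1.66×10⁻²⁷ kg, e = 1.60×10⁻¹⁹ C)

The kinetic energy gained is K = qV = (1×1.60×10^-19)(70.8) = 1.13×10^-17 J.
v = √(2K/m) = 6.72×10^4 m/s.
r = mv/(qB) = (5.01×10^-27)(6.72×10^4) / [(1×1.60×10^-19)(1.38×10^-3)] = 1.53 m.

r ≈ 1.53 m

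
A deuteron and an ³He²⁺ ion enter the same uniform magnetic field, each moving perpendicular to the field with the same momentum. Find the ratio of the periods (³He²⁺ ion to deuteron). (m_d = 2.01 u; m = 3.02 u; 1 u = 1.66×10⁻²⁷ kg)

ratio ≈ 0.751

T = 2πm/(qB) is independent of speed, so T₂/T₁ = (m₂/q₂)/(m₁/q₁).
T_{³He²⁺ ion}/T_{deuteron} = (5.01×10^-27/2e) / (3.34×10^-27/1e) = 0.751.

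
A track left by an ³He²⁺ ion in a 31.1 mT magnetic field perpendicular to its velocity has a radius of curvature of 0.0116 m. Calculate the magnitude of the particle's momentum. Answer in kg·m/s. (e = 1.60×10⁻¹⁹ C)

Since qvB = mv²/r, the momentum p = mv = qBr.
p = (2×1.60×10^-19)(0.0311)(0.0116) = 1.15×10^-22 kg·m/s.

p ≈ 1.15×10^-22 kg·m/s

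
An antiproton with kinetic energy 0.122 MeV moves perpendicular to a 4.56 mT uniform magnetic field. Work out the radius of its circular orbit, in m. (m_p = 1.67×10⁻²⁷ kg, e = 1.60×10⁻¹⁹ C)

Convert the energy: K = 0.122 MeV = 1.95×10^-14 J.
v = √(2K/m) = √(2·1.95×10^-14/1.67×10^-27) = 4.84×10^6 m/s.
r = mv/(qB) = (1.67×10^-27)(4.84×10^6) / [(1×1.60×10^-19)(4.56×10^-3)] = 11.1 m.

r ≈ 11.1 m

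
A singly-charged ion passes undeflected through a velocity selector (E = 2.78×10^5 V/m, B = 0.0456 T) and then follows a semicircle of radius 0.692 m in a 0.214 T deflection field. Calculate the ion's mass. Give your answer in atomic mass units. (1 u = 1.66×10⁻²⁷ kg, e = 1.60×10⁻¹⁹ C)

v = E/B₁ = 6.10×10^6 m/s.
From r = mv/(qB₂), m = qB₂r/v = (1×1.60×10^-19)(0.214)(0.692) / (6.10×10^6) = 3.89×10^-27 kg.
In atomic mass units: m = 3.89×10^-27 / 1.66×10^-27 = 2.34 u.

m ≈ 2.34 u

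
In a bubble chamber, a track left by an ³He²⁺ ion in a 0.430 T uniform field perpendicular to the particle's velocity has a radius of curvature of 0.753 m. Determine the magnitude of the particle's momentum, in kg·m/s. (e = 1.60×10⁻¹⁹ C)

Since qvB = mv²/r, the momentum p = mv = qBr.
p = (2×1.60×10^-19)(0.430)(0.753) = 1.04×10^-19 kg·m/s.

p ≈ 1.04×10^-19 kg·m/s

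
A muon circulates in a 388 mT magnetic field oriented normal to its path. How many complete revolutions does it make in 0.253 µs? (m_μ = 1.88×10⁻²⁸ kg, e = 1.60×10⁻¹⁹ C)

T = 2πm/(qB) = 2π(1.88×10^-28) / [(1×1.60×10^-19)(0.388)] = 1.9028×10^-8 s.
N = t/T = 2.53×10^-7 / 1.9028×10^-8 ≈ 13.30, so 13 complete revolutions.

N = 13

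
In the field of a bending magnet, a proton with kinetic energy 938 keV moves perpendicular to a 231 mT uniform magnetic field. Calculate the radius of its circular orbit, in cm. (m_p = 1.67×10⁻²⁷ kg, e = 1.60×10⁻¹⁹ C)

Convert the energy: K = 938 keV = 1.50×10^-13 J.
v = √(2K/m) = √(2·1.50×10^-13/1.67×10^-27) = 1.34×10^7 m/s.
r = mv/(qB) = (1.67×10^-27)(1.34×10^7) / [(1×1.60×10^-19)(0.231)] = 0.606 m.

r ≈ 60.6 cm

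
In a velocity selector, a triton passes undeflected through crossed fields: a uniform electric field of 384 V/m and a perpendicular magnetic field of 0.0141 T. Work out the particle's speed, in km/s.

For zero net force, qE = qvB, so v = E/B.
v = (384) / (0.0141) = 2.72×10^4 m/s.

v ≈ 27.2 km/s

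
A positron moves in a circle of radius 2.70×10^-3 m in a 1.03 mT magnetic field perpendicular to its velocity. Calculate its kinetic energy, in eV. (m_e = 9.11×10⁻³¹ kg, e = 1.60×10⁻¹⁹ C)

v = qBr/m = (1×1.60×10^-19)(1.03×10^-3)(2.70×10^-3) / (9.11×10^-31) = 4.88×10^5 m/s.
K = ½mv² = 0.5·(9.11×10^-31)·(4.88×10^5)² = 1.09×10^-19 J = 0.679 eV.

K ≈ 0.679 eV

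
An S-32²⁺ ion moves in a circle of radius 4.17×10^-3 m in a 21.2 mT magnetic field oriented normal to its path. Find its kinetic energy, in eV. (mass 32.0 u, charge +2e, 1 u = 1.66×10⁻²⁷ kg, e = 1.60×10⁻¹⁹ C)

v = qBr/m = (2×1.60×10^-19)(0.0212)(4.17×10^-3) / (5.31×10^-26) = 533 m/s.
K = ½mv² = 0.5·(5.31×10^-26)·(533)² = 7.53×10^-21 J = 0.0471 eV.

K ≈ 0.0471 eV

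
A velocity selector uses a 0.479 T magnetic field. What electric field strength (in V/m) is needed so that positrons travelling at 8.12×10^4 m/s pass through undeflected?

E ≈ 3.89×10^4 V/m

qE = qvB ⇒ E = vB = (8.12×10^4)(0.479) = 3.89×10^4 V/m.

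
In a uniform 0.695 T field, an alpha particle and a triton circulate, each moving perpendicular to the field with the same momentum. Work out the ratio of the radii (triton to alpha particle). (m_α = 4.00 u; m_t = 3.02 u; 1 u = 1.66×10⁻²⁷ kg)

ratio ≈ 2.00

r = p/(qB) ⇒ at equal p, r ∝ 1/q.
r_{triton}/r_{alpha particle} = 2.00.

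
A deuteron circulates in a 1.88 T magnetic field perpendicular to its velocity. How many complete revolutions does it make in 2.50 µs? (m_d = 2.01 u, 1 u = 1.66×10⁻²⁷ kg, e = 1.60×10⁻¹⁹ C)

N = 35

T = 2πm/(qB) = 2π(3.3366×10^-27) / [(1×1.60×10^-19)(1.88)] = 6.9696×10^-8 s.
N = t/T = 2.50×10^-6 / 6.9696×10^-8 ≈ 35.87, so 35 complete revolutions.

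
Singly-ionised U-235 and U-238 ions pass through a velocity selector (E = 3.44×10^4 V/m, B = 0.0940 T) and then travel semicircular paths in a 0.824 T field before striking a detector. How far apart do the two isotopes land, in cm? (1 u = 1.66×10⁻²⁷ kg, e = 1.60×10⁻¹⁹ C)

Δd ≈ 2.76 cm

Both emerge at v = E/B₁ = 3.66×10^5 m/s.
r = mv/(qB₂), so r₁ = 1.0828 m and r₂ = 1.0967 m, giving Δr = 0.0138 m.
After a semicircle each ion lands a diameter 2r from the entry slit, so the separation is 2Δr = 0.0276 m.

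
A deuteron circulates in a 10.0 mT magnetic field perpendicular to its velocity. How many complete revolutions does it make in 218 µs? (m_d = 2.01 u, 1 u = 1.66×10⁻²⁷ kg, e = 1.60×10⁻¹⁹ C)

T = 2πm/(qB) = 2π(3.3366×10^-27) / [(1×1.60×10^-19)(0.0100)] = 1.3103×10^-5 s.
N = t/T = 2.18×10^-4 / 1.3103×10^-5 ≈ 16.64, so 16 complete revolutions.

N = 16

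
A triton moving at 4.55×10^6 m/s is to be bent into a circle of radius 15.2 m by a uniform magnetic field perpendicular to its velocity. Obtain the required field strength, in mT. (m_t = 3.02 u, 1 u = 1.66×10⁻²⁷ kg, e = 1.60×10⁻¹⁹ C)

B ≈ 9.38 mT

qvB = mv²/r gives B = mv/(qr).
B = (5.01×10^-27)(4.55×10^6) / [(1×1.60×10^-19)(15.2)] = 9.38×10^-3 T.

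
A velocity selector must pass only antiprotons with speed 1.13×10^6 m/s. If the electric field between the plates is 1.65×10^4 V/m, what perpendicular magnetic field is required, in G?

qE = qvB ⇒ B = E/v = (1.65×10^4) / (1.13×10^6) = 0.0146 T.

B ≈ 146 G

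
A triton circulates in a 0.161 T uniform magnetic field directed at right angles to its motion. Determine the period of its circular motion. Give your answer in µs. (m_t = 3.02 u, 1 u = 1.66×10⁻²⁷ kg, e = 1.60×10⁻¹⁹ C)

The cyclotron period is independent of speed: T = 2πm/(qB).
T = 2π(5.01×10^-27) / [(1×1.60×10^-19)(0.161)] = 1.22×10^-6 s.

T ≈ 1.22 µs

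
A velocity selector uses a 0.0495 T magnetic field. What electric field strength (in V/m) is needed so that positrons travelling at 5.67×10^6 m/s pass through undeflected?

qE = qvB ⇒ E = vB = (5.67×10^6)(0.0495) = 2.81×10^5 V/m.

E ≈ 2.81×10^5 V/m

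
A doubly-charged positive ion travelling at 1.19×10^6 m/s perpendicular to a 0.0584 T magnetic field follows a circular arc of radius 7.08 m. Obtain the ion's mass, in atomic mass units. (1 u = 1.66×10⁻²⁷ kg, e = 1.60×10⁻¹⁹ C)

qvB = mv²/r ⇒ m = qBr/v.
m = (2×1.60×10^-19)(0.0584)(7.08) / (1.19×10^6) = 1.11×10^-25 kg = 67.0 u.

m ≈ 67.0 u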